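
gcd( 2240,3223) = 1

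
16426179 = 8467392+7958787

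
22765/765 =29  +  116/153 =29.76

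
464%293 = 171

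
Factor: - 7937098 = - 2^1*13^1*19^1* 16067^1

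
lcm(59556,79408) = 238224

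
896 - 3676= - 2780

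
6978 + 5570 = 12548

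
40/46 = 20/23 = 0.87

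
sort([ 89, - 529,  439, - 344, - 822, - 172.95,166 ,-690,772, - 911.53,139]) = [ - 911.53,- 822, - 690, - 529, - 344, - 172.95,89 , 139,166,439, 772]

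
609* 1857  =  1130913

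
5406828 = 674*8022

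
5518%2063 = 1392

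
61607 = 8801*7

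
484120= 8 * 60515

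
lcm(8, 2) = 8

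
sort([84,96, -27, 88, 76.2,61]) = [ - 27,61, 76.2, 84, 88,  96] 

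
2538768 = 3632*699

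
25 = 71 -46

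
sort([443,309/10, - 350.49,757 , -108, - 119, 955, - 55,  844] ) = [ - 350.49, - 119, - 108, - 55,309/10, 443,757,844 , 955]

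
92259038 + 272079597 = 364338635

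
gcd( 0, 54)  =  54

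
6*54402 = 326412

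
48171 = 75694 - 27523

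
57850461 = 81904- - 57768557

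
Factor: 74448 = 2^4 * 3^2 *11^1* 47^1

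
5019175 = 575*8729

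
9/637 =9/637 = 0.01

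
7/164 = 7/164 = 0.04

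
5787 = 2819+2968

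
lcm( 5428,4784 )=282256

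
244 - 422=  - 178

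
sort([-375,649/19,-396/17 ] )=[- 375, - 396/17,649/19]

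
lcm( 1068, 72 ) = 6408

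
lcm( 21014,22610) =1786190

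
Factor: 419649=3^1*139883^1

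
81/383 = 81/383 =0.21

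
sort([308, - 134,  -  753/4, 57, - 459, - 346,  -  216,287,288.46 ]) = [-459, - 346 , -216, - 753/4, - 134,57, 287, 288.46  ,  308]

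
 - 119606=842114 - 961720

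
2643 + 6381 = 9024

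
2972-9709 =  - 6737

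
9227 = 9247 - 20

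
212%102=8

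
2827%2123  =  704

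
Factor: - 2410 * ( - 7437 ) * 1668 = 29895847560 = 2^3*3^2 * 5^1*37^1* 67^1*139^1*241^1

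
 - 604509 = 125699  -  730208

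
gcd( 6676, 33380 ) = 6676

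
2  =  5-3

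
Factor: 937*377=13^1*29^1*937^1 = 353249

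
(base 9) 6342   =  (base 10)4655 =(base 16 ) 122F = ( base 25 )7b5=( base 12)283b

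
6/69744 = 1/11624 = 0.00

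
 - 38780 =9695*(- 4 ) 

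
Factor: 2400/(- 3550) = -48/71 = -2^4*3^1 * 71^( - 1) 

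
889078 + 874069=1763147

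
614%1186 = 614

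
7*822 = 5754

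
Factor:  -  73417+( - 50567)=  - 123984 = - 2^4 * 3^3 * 7^1*41^1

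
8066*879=7090014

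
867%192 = 99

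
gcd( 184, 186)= 2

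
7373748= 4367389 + 3006359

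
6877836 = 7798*882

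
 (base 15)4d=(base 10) 73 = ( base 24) 31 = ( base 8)111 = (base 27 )2j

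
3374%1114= 32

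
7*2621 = 18347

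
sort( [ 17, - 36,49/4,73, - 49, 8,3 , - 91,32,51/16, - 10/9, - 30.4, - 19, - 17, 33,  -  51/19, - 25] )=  [- 91, - 49, - 36,  -  30.4, - 25, - 19,- 17,-51/19, - 10/9,3,51/16, 8,49/4,17,32,33, 73]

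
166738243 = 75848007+90890236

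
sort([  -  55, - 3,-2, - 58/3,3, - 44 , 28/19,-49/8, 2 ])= [ - 55,  -  44, - 58/3,-49/8, - 3, - 2, 28/19, 2, 3]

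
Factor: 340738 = 2^1*170369^1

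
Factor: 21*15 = 3^2*5^1*7^1 = 315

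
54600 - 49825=4775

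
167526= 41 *4086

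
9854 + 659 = 10513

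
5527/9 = 5527/9  =  614.11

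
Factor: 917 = 7^1*131^1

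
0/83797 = 0 = 0.00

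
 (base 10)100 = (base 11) 91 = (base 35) 2U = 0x64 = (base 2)1100100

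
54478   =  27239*2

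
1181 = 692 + 489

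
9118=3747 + 5371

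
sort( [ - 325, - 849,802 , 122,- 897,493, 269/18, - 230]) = [  -  897, -849,  -  325, - 230,269/18,122,  493, 802 ]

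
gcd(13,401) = 1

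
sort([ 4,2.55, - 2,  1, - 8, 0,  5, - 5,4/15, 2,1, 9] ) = [ - 8,  -  5,  -  2, 0 , 4/15 , 1, 1,  2, 2.55,4, 5,9]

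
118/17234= 59/8617 = 0.01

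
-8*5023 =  - 40184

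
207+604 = 811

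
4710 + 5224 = 9934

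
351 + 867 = 1218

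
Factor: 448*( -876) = -392448 = -2^8*  3^1*7^1*73^1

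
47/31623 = 47/31623=0.00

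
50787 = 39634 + 11153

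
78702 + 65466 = 144168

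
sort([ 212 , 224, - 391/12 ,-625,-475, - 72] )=[  -  625,-475, - 72, - 391/12, 212,224 ] 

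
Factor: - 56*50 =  - 2800 =- 2^4*5^2*7^1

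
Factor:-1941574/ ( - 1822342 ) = 911171^ (- 1 )*970787^1  =  970787/911171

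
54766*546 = 29902236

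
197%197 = 0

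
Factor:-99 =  - 3^2*11^1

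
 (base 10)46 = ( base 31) 1f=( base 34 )1c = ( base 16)2e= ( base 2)101110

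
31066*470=14601020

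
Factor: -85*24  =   - 2040 =- 2^3 * 3^1*5^1*17^1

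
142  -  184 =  - 42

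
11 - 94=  - 83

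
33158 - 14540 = 18618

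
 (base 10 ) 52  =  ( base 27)1P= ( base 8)64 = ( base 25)22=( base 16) 34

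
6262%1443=490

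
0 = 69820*0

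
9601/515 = 18+331/515  =  18.64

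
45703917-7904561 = 37799356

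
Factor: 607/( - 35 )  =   - 5^(-1)*7^( - 1)*607^1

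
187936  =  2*93968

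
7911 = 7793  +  118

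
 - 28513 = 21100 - 49613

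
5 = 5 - 0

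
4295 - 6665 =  - 2370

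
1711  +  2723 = 4434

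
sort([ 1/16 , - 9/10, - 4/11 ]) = [ - 9/10, - 4/11, 1/16] 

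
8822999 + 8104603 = 16927602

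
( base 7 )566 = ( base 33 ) 8t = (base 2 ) 100100101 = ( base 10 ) 293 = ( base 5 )2133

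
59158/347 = 59158/347 = 170.48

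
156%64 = 28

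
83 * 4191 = 347853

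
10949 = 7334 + 3615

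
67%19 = 10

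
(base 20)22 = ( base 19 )24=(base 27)1f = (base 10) 42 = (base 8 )52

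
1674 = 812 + 862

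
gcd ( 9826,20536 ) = 34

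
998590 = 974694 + 23896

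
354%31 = 13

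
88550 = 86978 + 1572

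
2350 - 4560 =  - 2210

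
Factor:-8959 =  -17^2*31^1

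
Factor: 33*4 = 2^2*3^1 * 11^1  =  132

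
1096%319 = 139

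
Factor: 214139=197^1*1087^1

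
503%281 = 222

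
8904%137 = 136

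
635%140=75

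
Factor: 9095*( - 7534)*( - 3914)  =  2^2*5^1 *17^1*19^1*103^1 *107^1*3767^1 = 268194051220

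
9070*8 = 72560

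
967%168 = 127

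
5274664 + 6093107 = 11367771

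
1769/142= 12 + 65/142 = 12.46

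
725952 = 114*6368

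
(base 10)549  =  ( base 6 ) 2313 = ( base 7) 1413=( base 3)202100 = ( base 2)1000100101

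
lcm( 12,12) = 12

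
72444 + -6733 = 65711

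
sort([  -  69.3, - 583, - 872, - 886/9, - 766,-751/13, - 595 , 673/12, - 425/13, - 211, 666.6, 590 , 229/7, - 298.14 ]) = [ - 872, - 766, - 595,-583,-298.14, - 211, - 886/9, - 69.3, - 751/13, - 425/13,229/7,673/12 , 590, 666.6]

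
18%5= 3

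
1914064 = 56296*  34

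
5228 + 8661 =13889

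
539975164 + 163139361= 703114525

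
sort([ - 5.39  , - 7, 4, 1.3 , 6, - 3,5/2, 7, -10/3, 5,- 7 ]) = [ - 7,  -  7, - 5.39,-10/3,  -  3,1.3, 5/2, 4, 5, 6, 7]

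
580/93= 6+22/93 = 6.24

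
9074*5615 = 50950510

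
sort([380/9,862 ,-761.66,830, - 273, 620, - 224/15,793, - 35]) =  [ - 761.66, - 273, - 35, -224/15,380/9, 620,793,830,862]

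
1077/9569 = 1077/9569 = 0.11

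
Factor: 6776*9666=65496816 = 2^4*3^3*7^1*11^2*179^1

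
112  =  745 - 633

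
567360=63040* 9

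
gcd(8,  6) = 2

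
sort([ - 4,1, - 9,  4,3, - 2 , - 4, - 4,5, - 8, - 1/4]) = [-9, - 8, - 4,-4, - 4, - 2, - 1/4, 1,  3, 4 , 5 ]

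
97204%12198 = 11818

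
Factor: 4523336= 2^3 * 89^1*6353^1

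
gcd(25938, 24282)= 18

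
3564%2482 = 1082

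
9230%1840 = 30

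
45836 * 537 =24613932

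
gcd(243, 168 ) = 3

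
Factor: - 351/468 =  - 2^( - 2) *3^1 = - 3/4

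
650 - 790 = - 140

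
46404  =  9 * 5156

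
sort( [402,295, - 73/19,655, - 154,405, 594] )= [ - 154,  -  73/19,295, 402, 405,594,655]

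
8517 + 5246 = 13763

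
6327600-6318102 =9498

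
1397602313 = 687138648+710463665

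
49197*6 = 295182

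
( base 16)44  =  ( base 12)58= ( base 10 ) 68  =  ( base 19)3b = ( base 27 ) 2E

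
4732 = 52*91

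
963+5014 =5977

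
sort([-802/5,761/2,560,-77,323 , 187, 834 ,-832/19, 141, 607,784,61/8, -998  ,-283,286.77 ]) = [ - 998, - 283, - 802/5, - 77 , - 832/19,61/8, 141, 187, 286.77, 323,761/2 , 560,607, 784, 834]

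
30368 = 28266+2102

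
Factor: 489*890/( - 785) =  - 87042/157=- 2^1*3^1 * 89^1*157^( - 1 )*163^1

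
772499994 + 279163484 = 1051663478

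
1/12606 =1/12606 = 0.00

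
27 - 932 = -905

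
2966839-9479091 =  - 6512252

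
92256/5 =92256/5 =18451.20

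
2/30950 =1/15475=0.00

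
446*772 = 344312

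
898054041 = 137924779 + 760129262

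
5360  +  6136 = 11496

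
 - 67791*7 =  - 474537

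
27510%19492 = 8018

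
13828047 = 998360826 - 984532779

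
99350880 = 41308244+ 58042636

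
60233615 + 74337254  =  134570869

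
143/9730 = 143/9730 = 0.01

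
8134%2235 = 1429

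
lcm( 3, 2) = 6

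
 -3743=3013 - 6756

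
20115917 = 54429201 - 34313284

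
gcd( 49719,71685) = 3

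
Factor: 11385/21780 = 2^( - 2 ) * 11^ ( - 1 )*23^1 = 23/44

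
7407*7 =51849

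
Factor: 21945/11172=55/28 = 2^( - 2)*5^1*7^(-1) *11^1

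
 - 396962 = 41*( - 9682) 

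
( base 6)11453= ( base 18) 53f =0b11010011001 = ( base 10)1689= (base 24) 2M9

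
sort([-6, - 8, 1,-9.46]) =[ - 9.46 , - 8  , - 6,1]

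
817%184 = 81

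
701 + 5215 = 5916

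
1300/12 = 325/3 = 108.33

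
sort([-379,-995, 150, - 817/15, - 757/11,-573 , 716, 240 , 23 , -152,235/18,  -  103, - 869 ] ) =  [ - 995, - 869, - 573, -379,-152, - 103,-757/11,-817/15,235/18,23, 150, 240,716]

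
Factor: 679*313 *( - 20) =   -  4250540 = - 2^2*5^1 *7^1*97^1*313^1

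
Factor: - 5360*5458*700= - 2^7 * 5^3*7^1*67^1*2729^1 = - 20478416000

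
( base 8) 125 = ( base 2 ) 1010101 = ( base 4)1111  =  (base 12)71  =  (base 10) 85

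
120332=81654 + 38678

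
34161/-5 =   -  6833 + 4/5 = - 6832.20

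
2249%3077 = 2249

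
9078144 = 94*96576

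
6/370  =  3/185  =  0.02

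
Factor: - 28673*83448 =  - 2392704504 = - 2^3*3^2*19^1* 53^1 * 61^1*541^1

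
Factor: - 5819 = - 11^1 * 23^2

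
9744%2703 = 1635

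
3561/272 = 3561/272=13.09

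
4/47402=2/23701 = 0.00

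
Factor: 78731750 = 2^1*5^3*314927^1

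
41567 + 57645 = 99212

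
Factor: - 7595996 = -2^2*563^1*3373^1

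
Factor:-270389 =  - 7^1*19^2*107^1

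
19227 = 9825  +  9402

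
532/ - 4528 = - 1+999/1132 = - 0.12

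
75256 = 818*92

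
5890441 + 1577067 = 7467508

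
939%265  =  144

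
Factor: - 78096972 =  - 2^2* 3^1*6508081^1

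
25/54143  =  25/54143  =  0.00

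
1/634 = 1/634 =0.00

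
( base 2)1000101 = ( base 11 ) 63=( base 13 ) 54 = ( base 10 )69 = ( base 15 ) 49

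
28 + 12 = 40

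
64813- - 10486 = 75299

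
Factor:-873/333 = - 37^( - 1)*97^1 = - 97/37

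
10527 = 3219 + 7308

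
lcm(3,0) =0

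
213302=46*4637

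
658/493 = 1 + 165/493  =  1.33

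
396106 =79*5014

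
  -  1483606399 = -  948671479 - 534934920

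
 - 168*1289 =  - 216552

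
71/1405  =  71/1405 = 0.05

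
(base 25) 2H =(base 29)29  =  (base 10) 67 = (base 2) 1000011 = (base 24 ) 2J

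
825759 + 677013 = 1502772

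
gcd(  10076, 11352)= 44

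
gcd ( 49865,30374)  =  1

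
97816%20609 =15380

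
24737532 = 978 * 25294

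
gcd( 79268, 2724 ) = 4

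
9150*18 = 164700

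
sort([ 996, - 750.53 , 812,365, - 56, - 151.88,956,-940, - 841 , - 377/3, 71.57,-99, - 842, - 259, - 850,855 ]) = [ - 940,  -  850,- 842, - 841, - 750.53,-259, - 151.88, - 377/3 , - 99,  -  56, 71.57, 365, 812, 855,956,996 ] 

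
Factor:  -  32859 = -3^3*1217^1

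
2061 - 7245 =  - 5184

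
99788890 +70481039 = 170269929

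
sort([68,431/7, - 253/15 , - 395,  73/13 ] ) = [ - 395, - 253/15  ,  73/13 , 431/7, 68] 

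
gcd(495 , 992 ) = 1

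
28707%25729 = 2978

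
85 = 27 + 58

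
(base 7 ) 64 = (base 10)46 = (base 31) 1F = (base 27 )1J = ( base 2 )101110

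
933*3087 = 2880171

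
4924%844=704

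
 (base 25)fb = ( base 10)386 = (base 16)182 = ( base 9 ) 468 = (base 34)BC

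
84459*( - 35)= - 2956065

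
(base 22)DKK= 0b1101001100000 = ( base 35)5HW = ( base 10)6752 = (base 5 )204002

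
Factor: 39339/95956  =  2^ ( - 2 )*3^3*7^( - 1)*23^( - 1 )*31^1*47^1 * 149^ ( - 1)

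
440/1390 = 44/139 = 0.32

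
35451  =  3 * 11817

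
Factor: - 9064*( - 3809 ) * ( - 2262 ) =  - 2^4*3^1*11^1*13^2*29^1*103^1*293^1 = - 78095043312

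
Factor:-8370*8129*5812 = -395446910760  =  - 2^3*3^3 *5^1*11^1*31^1*739^1* 1453^1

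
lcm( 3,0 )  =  0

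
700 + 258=958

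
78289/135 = 78289/135  =  579.92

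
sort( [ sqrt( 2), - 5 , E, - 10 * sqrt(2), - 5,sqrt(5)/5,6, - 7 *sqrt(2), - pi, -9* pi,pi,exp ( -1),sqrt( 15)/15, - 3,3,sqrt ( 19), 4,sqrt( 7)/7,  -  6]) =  [ - 9 * pi, -10 * sqrt( 2), - 7 * sqrt(2), - 6, - 5, - 5, - pi ,-3, sqrt(15) /15,  exp( - 1 ), sqrt(7) /7,sqrt(5)/5,sqrt(2 ),E,3,pi,4, sqrt( 19),6] 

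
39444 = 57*692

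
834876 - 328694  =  506182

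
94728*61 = 5778408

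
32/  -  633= - 32/633 = - 0.05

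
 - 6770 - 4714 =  - 11484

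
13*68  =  884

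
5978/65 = 5978/65 = 91.97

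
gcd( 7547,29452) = 1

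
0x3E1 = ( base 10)993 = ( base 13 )5B5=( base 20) 29d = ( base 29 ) 157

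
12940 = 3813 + 9127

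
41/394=41/394= 0.10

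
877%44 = 41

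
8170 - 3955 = 4215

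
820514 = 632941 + 187573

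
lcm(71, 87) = 6177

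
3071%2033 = 1038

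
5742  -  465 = 5277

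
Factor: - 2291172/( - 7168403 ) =2^2*3^1*11^(  -  2)*13^1 * 19^1*773^1*59243^(  -  1)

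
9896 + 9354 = 19250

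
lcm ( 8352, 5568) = 16704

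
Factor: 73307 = 13^1*5639^1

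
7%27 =7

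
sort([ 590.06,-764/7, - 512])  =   [ - 512,- 764/7,590.06 ] 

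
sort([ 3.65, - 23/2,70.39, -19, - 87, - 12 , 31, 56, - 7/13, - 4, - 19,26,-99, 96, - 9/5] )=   [ - 99, - 87,  -  19,- 19, - 12,  -  23/2, - 4, - 9/5, - 7/13,3.65 , 26,31,56,70.39 , 96]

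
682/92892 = 341/46446  =  0.01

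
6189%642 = 411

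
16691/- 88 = - 190 + 29/88 = -189.67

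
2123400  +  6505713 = 8629113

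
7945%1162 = 973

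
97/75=97/75 = 1.29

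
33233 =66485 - 33252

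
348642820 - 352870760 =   -  4227940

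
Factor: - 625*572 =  - 357500 = - 2^2*5^4*11^1*13^1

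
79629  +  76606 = 156235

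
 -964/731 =  -  964/731  =  - 1.32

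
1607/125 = 1607/125=12.86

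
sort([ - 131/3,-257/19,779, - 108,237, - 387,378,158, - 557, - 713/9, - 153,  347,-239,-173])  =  [ - 557, - 387,- 239,- 173, - 153,-108, - 713/9, - 131/3,-257/19 , 158,237,347,378  ,  779]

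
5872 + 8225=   14097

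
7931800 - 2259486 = 5672314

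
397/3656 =397/3656= 0.11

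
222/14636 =111/7318 =0.02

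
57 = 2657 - 2600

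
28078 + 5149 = 33227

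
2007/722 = 2 + 563/722 = 2.78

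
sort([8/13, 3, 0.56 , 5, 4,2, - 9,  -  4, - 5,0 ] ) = [-9, - 5, -4,0, 0.56, 8/13, 2, 3,4, 5 ] 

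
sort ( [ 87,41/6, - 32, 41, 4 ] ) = [ - 32,4,41/6,41 , 87 ]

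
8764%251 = 230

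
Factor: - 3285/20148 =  - 15/92  =  - 2^ ( - 2)*3^1*5^1*23^( - 1)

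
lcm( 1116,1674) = 3348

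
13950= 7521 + 6429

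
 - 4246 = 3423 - 7669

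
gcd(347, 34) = 1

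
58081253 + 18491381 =76572634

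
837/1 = 837 = 837.00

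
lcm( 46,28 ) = 644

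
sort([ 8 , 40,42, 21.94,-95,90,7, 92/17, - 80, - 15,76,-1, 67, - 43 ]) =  [ - 95,  -  80,  -  43, - 15, - 1,92/17,7, 8, 21.94 , 40,42, 67  ,  76, 90]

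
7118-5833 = 1285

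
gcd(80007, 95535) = 3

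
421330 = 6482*65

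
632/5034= 316/2517 = 0.13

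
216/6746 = 108/3373 = 0.03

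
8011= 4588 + 3423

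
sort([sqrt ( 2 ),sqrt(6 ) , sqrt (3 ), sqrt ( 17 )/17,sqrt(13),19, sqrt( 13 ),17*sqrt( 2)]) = [sqrt(17 ) /17,sqrt( 2 ), sqrt( 3 ),sqrt( 6),  sqrt( 13),sqrt(13), 19,17*sqrt( 2 )]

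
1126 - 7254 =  - 6128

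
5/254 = 5/254 =0.02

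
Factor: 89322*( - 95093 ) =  - 2^1*3^1*14887^1*95093^1= -8493896946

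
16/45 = 16/45 = 0.36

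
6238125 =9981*625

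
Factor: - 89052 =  - 2^2*3^1 * 41^1*181^1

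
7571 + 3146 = 10717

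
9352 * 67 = 626584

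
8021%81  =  2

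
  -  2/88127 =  - 2/88127=-  0.00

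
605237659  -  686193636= - 80955977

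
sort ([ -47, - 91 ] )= [ - 91, - 47 ]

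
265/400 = 53/80=0.66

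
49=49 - 0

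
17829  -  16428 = 1401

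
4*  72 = 288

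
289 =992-703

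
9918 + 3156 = 13074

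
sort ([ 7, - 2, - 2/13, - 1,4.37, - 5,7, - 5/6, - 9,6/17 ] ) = [-9,-5,-2, - 1,-5/6, - 2/13,6/17, 4.37, 7,7 ] 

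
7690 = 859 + 6831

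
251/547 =251/547 = 0.46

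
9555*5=47775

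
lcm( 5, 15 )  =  15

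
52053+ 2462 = 54515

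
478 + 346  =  824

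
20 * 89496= 1789920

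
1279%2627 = 1279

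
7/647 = 7/647 = 0.01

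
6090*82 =499380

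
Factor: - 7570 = -2^1*5^1 *757^1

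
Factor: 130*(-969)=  - 2^1*3^1*5^1*13^1*17^1*19^1  =  -125970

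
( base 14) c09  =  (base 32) 29p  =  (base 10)2361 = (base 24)429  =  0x939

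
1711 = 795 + 916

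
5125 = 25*205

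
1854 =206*9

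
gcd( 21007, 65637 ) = 1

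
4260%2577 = 1683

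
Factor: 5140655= 5^1*13^1 * 79087^1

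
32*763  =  24416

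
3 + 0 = 3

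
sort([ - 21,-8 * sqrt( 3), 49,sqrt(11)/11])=[ - 21,-8*sqrt( 3),sqrt(11)/11,49 ]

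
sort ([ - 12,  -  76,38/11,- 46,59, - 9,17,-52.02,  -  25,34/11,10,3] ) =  [ -76,  -  52.02,  -  46 , - 25, -12,  -  9,3,34/11,38/11 , 10, 17,59]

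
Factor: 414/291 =2^1*3^1*23^1*97^ ( - 1 ) = 138/97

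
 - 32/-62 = 16/31 = 0.52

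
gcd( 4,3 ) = 1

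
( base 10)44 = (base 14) 32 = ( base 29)1f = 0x2C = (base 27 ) 1h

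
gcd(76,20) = 4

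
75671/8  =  75671/8 = 9458.88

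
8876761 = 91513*97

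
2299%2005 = 294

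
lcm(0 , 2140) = 0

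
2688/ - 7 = -384 + 0/1 = - 384.00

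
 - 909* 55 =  - 49995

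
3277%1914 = 1363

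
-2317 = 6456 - 8773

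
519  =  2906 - 2387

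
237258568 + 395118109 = 632376677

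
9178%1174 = 960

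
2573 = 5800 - 3227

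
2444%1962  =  482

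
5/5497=5/5497 = 0.00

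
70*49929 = 3495030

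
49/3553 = 49/3553 = 0.01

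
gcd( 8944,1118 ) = 1118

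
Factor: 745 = 5^1* 149^1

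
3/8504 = 3/8504 = 0.00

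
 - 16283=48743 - 65026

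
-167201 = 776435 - 943636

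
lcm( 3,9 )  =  9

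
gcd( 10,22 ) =2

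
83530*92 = 7684760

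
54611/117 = 466 + 89/117 = 466.76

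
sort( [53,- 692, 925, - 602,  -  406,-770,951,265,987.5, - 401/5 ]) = [-770,-692,-602, - 406, - 401/5, 53,  265,925, 951,987.5 ]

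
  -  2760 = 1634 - 4394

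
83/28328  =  83/28328  =  0.00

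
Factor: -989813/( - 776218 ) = 2^(  -  1 )*11^1*89983^1 * 388109^( - 1) 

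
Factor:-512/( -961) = 2^9*31^( - 2)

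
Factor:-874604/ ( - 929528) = 218651/232382 = 2^( - 1)*116191^( - 1) *218651^1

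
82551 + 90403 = 172954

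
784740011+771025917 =1555765928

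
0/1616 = 0= 0.00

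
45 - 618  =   - 573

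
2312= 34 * 68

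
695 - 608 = 87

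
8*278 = 2224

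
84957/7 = 84957/7 = 12136.71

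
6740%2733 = 1274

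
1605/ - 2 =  -1605/2 = -802.50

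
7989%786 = 129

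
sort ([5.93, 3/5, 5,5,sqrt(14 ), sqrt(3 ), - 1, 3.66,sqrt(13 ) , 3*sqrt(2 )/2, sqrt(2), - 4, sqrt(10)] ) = [ - 4, - 1,3/5,sqrt( 2),  sqrt(3 ), 3*sqrt(2 )/2  ,  sqrt( 10), sqrt( 13),  3.66,sqrt(14),5,5, 5.93 ]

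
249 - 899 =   -  650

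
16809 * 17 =285753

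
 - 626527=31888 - 658415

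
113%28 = 1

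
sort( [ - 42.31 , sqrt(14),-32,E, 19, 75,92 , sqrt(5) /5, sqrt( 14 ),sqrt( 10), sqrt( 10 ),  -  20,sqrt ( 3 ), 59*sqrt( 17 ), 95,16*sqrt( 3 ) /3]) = [ - 42.31, - 32, - 20,  sqrt(5 )/5, sqrt( 3),E, sqrt(10 ), sqrt(10), sqrt(14), sqrt(14 ), 16 * sqrt (3) /3, 19,75,92, 95,59*sqrt(17 ) ]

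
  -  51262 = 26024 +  - 77286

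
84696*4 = 338784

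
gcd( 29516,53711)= 1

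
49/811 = 49/811 = 0.06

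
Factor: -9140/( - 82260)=3^(-2 )= 1/9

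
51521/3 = 17173+ 2/3  =  17173.67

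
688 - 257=431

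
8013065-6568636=1444429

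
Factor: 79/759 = 3^(-1 )*11^(-1)*23^ (-1 )*79^1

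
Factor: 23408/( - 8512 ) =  - 2^( - 2)*11^1 = - 11/4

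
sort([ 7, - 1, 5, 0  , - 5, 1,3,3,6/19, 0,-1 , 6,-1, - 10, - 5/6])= [-10,-5, - 1, - 1,-1, - 5/6, 0,0,  6/19, 1, 3, 3,5, 6, 7 ]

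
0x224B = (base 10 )8779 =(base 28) B5F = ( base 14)32B1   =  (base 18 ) 191D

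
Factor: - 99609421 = -173^1*575777^1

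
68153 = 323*211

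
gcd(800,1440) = 160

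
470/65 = 94/13 = 7.23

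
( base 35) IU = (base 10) 660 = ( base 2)1010010100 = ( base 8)1224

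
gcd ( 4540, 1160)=20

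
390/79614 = 65/13269 = 0.00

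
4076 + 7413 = 11489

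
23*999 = 22977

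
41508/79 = 525+33/79 = 525.42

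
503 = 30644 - 30141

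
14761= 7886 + 6875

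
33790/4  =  16895/2=8447.50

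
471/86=5 + 41/86 =5.48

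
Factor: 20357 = 20357^1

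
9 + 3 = 12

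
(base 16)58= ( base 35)2i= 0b1011000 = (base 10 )88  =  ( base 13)6A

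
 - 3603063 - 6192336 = -9795399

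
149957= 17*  8821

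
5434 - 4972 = 462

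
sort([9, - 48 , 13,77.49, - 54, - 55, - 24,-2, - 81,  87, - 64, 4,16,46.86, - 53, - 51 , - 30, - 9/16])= [-81 , - 64, - 55, - 54, -53 ,  -  51, - 48, - 30, - 24, - 2, - 9/16,4,9,13,16,46.86,77.49  ,  87 ]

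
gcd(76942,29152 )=2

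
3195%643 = 623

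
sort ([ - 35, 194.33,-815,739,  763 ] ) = [ - 815, -35, 194.33, 739,763 ] 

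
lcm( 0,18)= 0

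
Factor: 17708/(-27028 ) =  - 19/29 = - 19^1 *29^( - 1)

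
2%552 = 2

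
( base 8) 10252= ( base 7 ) 15303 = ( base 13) 1C32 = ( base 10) 4266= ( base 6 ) 31430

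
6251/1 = 6251 = 6251.00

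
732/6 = 122 = 122.00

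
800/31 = 25 + 25/31 = 25.81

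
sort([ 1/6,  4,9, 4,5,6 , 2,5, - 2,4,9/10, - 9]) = [ - 9, - 2,1/6,9/10,  2,  4 , 4, 4, 5, 5, 6,9]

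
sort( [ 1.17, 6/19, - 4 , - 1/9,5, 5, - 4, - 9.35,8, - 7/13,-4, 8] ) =[  -  9.35, - 4,  -  4,-4, - 7/13,-1/9,6/19, 1.17,5, 5,8, 8 ] 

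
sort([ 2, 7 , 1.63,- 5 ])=[-5,1.63,  2, 7 ]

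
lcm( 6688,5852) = 46816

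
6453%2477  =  1499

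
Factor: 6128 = 2^4*383^1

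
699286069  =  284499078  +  414786991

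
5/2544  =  5/2544 = 0.00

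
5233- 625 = 4608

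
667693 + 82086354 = 82754047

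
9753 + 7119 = 16872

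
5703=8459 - 2756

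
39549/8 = 39549/8 =4943.62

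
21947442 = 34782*631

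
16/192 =1/12=0.08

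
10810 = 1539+9271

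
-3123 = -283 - 2840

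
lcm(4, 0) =0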